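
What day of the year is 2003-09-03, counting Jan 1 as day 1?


Date: September 3, 2003
Days in months 1 through 8: 243
Plus 3 days in September

Day of year: 246


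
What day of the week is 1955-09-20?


Date: September 20, 1955
Anchor: Jan 1, 1955. With p = 1955 - 1 = 1954: (p + p//4 - p//100 + p//400) mod 7 = (1954 + 488 - 19 + 4) mod 7 = 2427 mod 7 = 5 -> Saturday (Mon=0 ... Sun=6)
Days before September (Jan-Aug): 243; offset = 243 + 20 - 1 = 262
Weekday index = (5 + 262) mod 7 = 1

Day of the week: Tuesday


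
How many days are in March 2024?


March 2024

31 days


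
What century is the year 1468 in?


Century = (year - 1) // 100 + 1
= (1468 - 1) // 100 + 1
= 1467 // 100 + 1
= 14 + 1

15th century


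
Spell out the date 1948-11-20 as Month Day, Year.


ISO 1948-11-20 parses as year=1948, month=11, day=20
Month 11 -> November

November 20, 1948


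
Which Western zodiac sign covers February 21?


Date: February 21
Conventional tropical zodiac dates: Pisces from February 19 onward; Aries starts March 21
February 21 falls within the Pisces range

Pisces


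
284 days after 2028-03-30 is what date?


Start: 2028-03-30, add 284 days
March 2028 has 31 days: 31 - 30 = 1 day to March 31 -> 283 left
April 2028 has 30 days -> 253 left
May 2028 has 31 days -> 222 left
June 2028 has 30 days -> 192 left
July 2028 has 31 days -> 161 left
August 2028 has 31 days -> 130 left
September 2028 has 30 days -> 100 left
October 2028 has 31 days -> 69 left
November 2028 has 30 days -> 39 left
December 2028 has 31 days -> 8 left
January 2029: 8 <= 31 -> lands on January 8

Result: 2029-01-08


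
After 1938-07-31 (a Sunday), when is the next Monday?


Current: Sunday
Target: Monday
Days ahead: 1

Next Monday: 1938-08-01


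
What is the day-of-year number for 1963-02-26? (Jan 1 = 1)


Date: February 26, 1963
Days in months 1 through 1: 31
Plus 26 days in February

Day of year: 57


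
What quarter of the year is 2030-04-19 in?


Month: April (month 4)
Q1: Jan-Mar, Q2: Apr-Jun, Q3: Jul-Sep, Q4: Oct-Dec

Q2


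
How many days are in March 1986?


March 1986

31 days


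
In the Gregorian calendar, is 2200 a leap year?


Gregorian leap year rule: divisible by 4, but not by 100, unless also by 400.
2200 is divisible by 100 but not 400 -> not a leap year

No


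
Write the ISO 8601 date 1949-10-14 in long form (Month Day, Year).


ISO 1949-10-14 parses as year=1949, month=10, day=14
Month 10 -> October

October 14, 1949


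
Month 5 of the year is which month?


Month 5 of 12

May


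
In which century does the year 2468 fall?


Century = (year - 1) // 100 + 1
= (2468 - 1) // 100 + 1
= 2467 // 100 + 1
= 24 + 1

25th century


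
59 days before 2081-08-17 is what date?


Start: 2081-08-17, subtract 59 days
Back 17 days from August 17 reaches July 31, 2081 -> 42 left
July 2081 has 31 days -> back to June 30, 2081 -> 11 left
June 2081: 30 - 11 = 19 -> lands on June 19

Result: 2081-06-19


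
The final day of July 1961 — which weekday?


July 1961 has 31 days
Anchor: Jan 1, 1961. With p = 1961 - 1 = 1960: (p + p//4 - p//100 + p//400) mod 7 = (1960 + 490 - 19 + 4) mod 7 = 2435 mod 7 = 6 -> Sunday (Mon=0 ... Sun=6)
Days before July (Jan-Jun): 181; July 1 index = (6 + 181) mod 7 = 5 -> Saturday
Last day offset: 31 - 1 = 30 days
Weekday index = (5 + 30) mod 7 = 0

Monday, July 31


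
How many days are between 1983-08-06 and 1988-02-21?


From 1983-08-06 to 1988-02-21
1983-08-06: days before August = 31 + 28 + 31 + 30 + 31 + 30 + 31 = 212 (1983 is not a leap year); day of year = 212 + 6 = 218
1988-02-21: days before February = 31; day of year = 31 + 21 = 52
Rest of 1983: 365 - 218 = 147
Full years 1984 (366), 1985 (365), 1986 (365), 1987 (365): 1461
Total = 147 + 1461 + 52 = 1660

1660 days


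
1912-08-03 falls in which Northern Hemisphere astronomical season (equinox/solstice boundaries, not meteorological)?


Date: August 3
Astronomical Summer (approx.; exact equinox/solstice day varies by year): June 21 to September 21
August 3 falls within the Summer window

Summer


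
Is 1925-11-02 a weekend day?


Anchor: Jan 1, 1925. With p = 1925 - 1 = 1924: (p + p//4 - p//100 + p//400) mod 7 = (1924 + 481 - 19 + 4) mod 7 = 2390 mod 7 = 3 -> Thursday (Mon=0 ... Sun=6)
Day of year: 306; offset = 305
Weekday index = (3 + 305) mod 7 = 0 -> Monday
Weekend days: Saturday, Sunday

No


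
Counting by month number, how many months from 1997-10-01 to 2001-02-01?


From October 1997 to February 2001
4 years * 12 = 48 months, minus 8 months = 40

40 months


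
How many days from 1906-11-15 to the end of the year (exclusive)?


Day of year: 319 of 365
Remaining = 365 - 319

46 days


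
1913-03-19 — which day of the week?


Date: March 19, 1913
Anchor: Jan 1, 1913. With p = 1913 - 1 = 1912: (p + p//4 - p//100 + p//400) mod 7 = (1912 + 478 - 19 + 4) mod 7 = 2375 mod 7 = 2 -> Wednesday (Mon=0 ... Sun=6)
Days before March (Jan-Feb): 59; offset = 59 + 19 - 1 = 77
Weekday index = (2 + 77) mod 7 = 2

Day of the week: Wednesday


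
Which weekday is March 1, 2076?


Target: March 1, 2076
Anchor: Jan 1, 2076. With p = 2076 - 1 = 2075: (p + p//4 - p//100 + p//400) mod 7 = (2075 + 518 - 20 + 5) mod 7 = 2578 mod 7 = 2 -> Wednesday (Mon=0 ... Sun=6)
Days before March (Jan-Feb): 60 days
Weekday index = (2 + 60) mod 7 = 6

Sunday


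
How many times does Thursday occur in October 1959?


October 1959 has 31 days
Anchor: Jan 1, 1959. With p = 1959 - 1 = 1958: (p + p//4 - p//100 + p//400) mod 7 = (1958 + 489 - 19 + 4) mod 7 = 2432 mod 7 = 3 -> Thursday (Mon=0 ... Sun=6)
Days before October (Jan-Sep): 273; October 1 index = (3 + 273) mod 7 = 3 -> Thursday
First Thursday is October 1
Thursdays: 1, 8, 15, 22, 29

5 Thursdays


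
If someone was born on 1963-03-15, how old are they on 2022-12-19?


Birth: 1963-03-15
Reference: 2022-12-19
Year difference: 2022 - 1963 = 59

59 years old


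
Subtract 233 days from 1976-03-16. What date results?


Start: 1976-03-16, subtract 233 days
Back 16 days from March 16 reaches February 29, 1976 -> 217 left
February 1976 has 29 days -> back to January 31, 1976 -> 188 left
January 1976 has 31 days -> back to December 31, 1975 -> 157 left
December 1975 has 31 days -> back to November 30, 1975 -> 126 left
November 1975 has 30 days -> back to October 31, 1975 -> 96 left
October 1975 has 31 days -> back to September 30, 1975 -> 65 left
September 1975 has 30 days -> back to August 31, 1975 -> 35 left
August 1975 has 31 days -> back to July 31, 1975 -> 4 left
July 1975: 31 - 4 = 27 -> lands on July 27

Result: 1975-07-27


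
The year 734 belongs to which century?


Century = (year - 1) // 100 + 1
= (734 - 1) // 100 + 1
= 733 // 100 + 1
= 7 + 1

8th century


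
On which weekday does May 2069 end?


May 2069 has 31 days
Anchor: Jan 1, 2069. With p = 2069 - 1 = 2068: (p + p//4 - p//100 + p//400) mod 7 = (2068 + 517 - 20 + 5) mod 7 = 2570 mod 7 = 1 -> Tuesday (Mon=0 ... Sun=6)
Days before May (Jan-Apr): 120; May 1 index = (1 + 120) mod 7 = 2 -> Wednesday
Last day offset: 31 - 1 = 30 days
Weekday index = (2 + 30) mod 7 = 4

Friday, May 31


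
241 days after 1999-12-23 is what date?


Start: 1999-12-23, add 241 days
December 1999 has 31 days: 31 - 23 = 8 days to December 31 -> 233 left
January 2000 has 31 days -> 202 left
February 2000 has 29 days -> 173 left
March 2000 has 31 days -> 142 left
April 2000 has 30 days -> 112 left
May 2000 has 31 days -> 81 left
June 2000 has 30 days -> 51 left
July 2000 has 31 days -> 20 left
August 2000: 20 <= 31 -> lands on August 20

Result: 2000-08-20


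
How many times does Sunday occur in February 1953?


February 1953 has 28 days
Anchor: Jan 1, 1953. With p = 1953 - 1 = 1952: (p + p//4 - p//100 + p//400) mod 7 = (1952 + 488 - 19 + 4) mod 7 = 2425 mod 7 = 3 -> Thursday (Mon=0 ... Sun=6)
Days before February (Jan): 31; February 1 index = (3 + 31) mod 7 = 6 -> Sunday
First Sunday is February 1
Sundays: 1, 8, 15, 22

4 Sundays


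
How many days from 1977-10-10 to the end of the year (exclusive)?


Day of year: 283 of 365
Remaining = 365 - 283

82 days


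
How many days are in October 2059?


October 2059

31 days


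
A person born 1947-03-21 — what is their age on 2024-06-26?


Birth: 1947-03-21
Reference: 2024-06-26
Year difference: 2024 - 1947 = 77

77 years old


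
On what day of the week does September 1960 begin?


Target: September 1, 1960
Anchor: Jan 1, 1960. With p = 1960 - 1 = 1959: (p + p//4 - p//100 + p//400) mod 7 = (1959 + 489 - 19 + 4) mod 7 = 2433 mod 7 = 4 -> Friday (Mon=0 ... Sun=6)
Days before September (Jan-Aug): 244 days
Weekday index = (4 + 244) mod 7 = 3

Thursday


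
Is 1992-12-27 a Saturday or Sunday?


Anchor: Jan 1, 1992. With p = 1992 - 1 = 1991: (p + p//4 - p//100 + p//400) mod 7 = (1991 + 497 - 19 + 4) mod 7 = 2473 mod 7 = 2 -> Wednesday (Mon=0 ... Sun=6)
Day of year: 362; offset = 361
Weekday index = (2 + 361) mod 7 = 6 -> Sunday
Weekend days: Saturday, Sunday

Yes


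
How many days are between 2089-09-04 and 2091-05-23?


From 2089-09-04 to 2091-05-23
2089-09-04: days before September = 31 + 28 + 31 + 30 + 31 + 30 + 31 + 31 = 243 (2089 is not a leap year); day of year = 243 + 4 = 247
2091-05-23: days before May = 31 + 28 + 31 + 30 = 120 (2091 is not a leap year); day of year = 120 + 23 = 143
Rest of 2089: 365 - 247 = 118
Full years 2090 (365): 365
Total = 118 + 365 + 143 = 626

626 days


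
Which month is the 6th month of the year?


Month 6 of 12

June


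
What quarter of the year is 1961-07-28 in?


Month: July (month 7)
Q1: Jan-Mar, Q2: Apr-Jun, Q3: Jul-Sep, Q4: Oct-Dec

Q3


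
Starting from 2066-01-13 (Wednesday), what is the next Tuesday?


Current: Wednesday
Target: Tuesday
Days ahead: 6

Next Tuesday: 2066-01-19


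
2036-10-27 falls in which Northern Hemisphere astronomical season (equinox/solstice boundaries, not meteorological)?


Date: October 27
Astronomical Autumn (approx.; exact equinox/solstice day varies by year): September 22 to December 20
October 27 falls within the Autumn window

Autumn


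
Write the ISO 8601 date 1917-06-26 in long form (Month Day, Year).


ISO 1917-06-26 parses as year=1917, month=06, day=26
Month 6 -> June

June 26, 1917


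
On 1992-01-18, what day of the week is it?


Date: January 18, 1992
Anchor: Jan 1, 1992. With p = 1992 - 1 = 1991: (p + p//4 - p//100 + p//400) mod 7 = (1991 + 497 - 19 + 4) mod 7 = 2473 mod 7 = 2 -> Wednesday (Mon=0 ... Sun=6)
Days into year = 18 - 1 = 17
Weekday index = (2 + 17) mod 7 = 5

Day of the week: Saturday


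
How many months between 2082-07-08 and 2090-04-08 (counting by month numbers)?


From July 2082 to April 2090
8 years * 12 = 96 months, minus 3 months = 93

93 months


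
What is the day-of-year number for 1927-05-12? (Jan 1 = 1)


Date: May 12, 1927
Days in months 1 through 4: 120
Plus 12 days in May

Day of year: 132


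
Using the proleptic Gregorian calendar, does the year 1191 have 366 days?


Gregorian leap year rule: divisible by 4, but not by 100, unless also by 400.
1191 is not divisible by 4 -> not a leap year

No


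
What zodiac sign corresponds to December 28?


Date: December 28
Conventional tropical zodiac dates: Capricorn from December 22 onward; Aquarius starts January 20
December 28 falls within the Capricorn range

Capricorn


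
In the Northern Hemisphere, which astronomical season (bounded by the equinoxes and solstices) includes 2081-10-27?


Date: October 27
Astronomical Autumn (approx.; exact equinox/solstice day varies by year): September 22 to December 20
October 27 falls within the Autumn window

Autumn


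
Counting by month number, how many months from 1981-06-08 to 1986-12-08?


From June 1981 to December 1986
5 years * 12 = 60 months, plus 6 months = 66

66 months


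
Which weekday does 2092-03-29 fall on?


Date: March 29, 2092
Anchor: Jan 1, 2092. With p = 2092 - 1 = 2091: (p + p//4 - p//100 + p//400) mod 7 = (2091 + 522 - 20 + 5) mod 7 = 2598 mod 7 = 1 -> Tuesday (Mon=0 ... Sun=6)
Days before March (Jan-Feb): 60; offset = 60 + 29 - 1 = 88
Weekday index = (1 + 88) mod 7 = 5

Day of the week: Saturday


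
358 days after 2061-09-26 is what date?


Start: 2061-09-26, add 358 days
September 2061 has 30 days: 30 - 26 = 4 days to September 30 -> 354 left
October 2061 has 31 days -> 323 left
November 2061 has 30 days -> 293 left
December 2061 has 31 days -> 262 left
January 2062 has 31 days -> 231 left
February 2062 has 28 days -> 203 left
March 2062 has 31 days -> 172 left
April 2062 has 30 days -> 142 left
May 2062 has 31 days -> 111 left
June 2062 has 30 days -> 81 left
July 2062 has 31 days -> 50 left
August 2062 has 31 days -> 19 left
September 2062: 19 <= 30 -> lands on September 19

Result: 2062-09-19


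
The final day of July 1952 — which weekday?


July 1952 has 31 days
Anchor: Jan 1, 1952. With p = 1952 - 1 = 1951: (p + p//4 - p//100 + p//400) mod 7 = (1951 + 487 - 19 + 4) mod 7 = 2423 mod 7 = 1 -> Tuesday (Mon=0 ... Sun=6)
Days before July (Jan-Jun): 182; July 1 index = (1 + 182) mod 7 = 1 -> Tuesday
Last day offset: 31 - 1 = 30 days
Weekday index = (1 + 30) mod 7 = 3

Thursday, July 31


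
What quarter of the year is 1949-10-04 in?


Month: October (month 10)
Q1: Jan-Mar, Q2: Apr-Jun, Q3: Jul-Sep, Q4: Oct-Dec

Q4


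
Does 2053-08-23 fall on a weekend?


Anchor: Jan 1, 2053. With p = 2053 - 1 = 2052: (p + p//4 - p//100 + p//400) mod 7 = (2052 + 513 - 20 + 5) mod 7 = 2550 mod 7 = 2 -> Wednesday (Mon=0 ... Sun=6)
Day of year: 235; offset = 234
Weekday index = (2 + 234) mod 7 = 5 -> Saturday
Weekend days: Saturday, Sunday

Yes


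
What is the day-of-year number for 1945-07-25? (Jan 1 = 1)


Date: July 25, 1945
Days in months 1 through 6: 181
Plus 25 days in July

Day of year: 206


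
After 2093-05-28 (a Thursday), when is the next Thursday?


Current: Thursday
Target: Thursday
Days ahead: 7

Next Thursday: 2093-06-04


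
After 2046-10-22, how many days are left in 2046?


Day of year: 295 of 365
Remaining = 365 - 295

70 days


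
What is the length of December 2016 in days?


December 2016

31 days


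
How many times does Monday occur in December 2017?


December 2017 has 31 days
Anchor: Jan 1, 2017. With p = 2017 - 1 = 2016: (p + p//4 - p//100 + p//400) mod 7 = (2016 + 504 - 20 + 5) mod 7 = 2505 mod 7 = 6 -> Sunday (Mon=0 ... Sun=6)
Days before December (Jan-Nov): 334; December 1 index = (6 + 334) mod 7 = 4 -> Friday
First Monday is December 4
Mondays: 4, 11, 18, 25

4 Mondays


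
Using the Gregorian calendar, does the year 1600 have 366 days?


Gregorian leap year rule: divisible by 4, but not by 100, unless also by 400.
1600 is divisible by 400 -> leap year

Yes


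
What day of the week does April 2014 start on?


Target: April 1, 2014
Anchor: Jan 1, 2014. With p = 2014 - 1 = 2013: (p + p//4 - p//100 + p//400) mod 7 = (2013 + 503 - 20 + 5) mod 7 = 2501 mod 7 = 2 -> Wednesday (Mon=0 ... Sun=6)
Days before April (Jan-Mar): 90 days
Weekday index = (2 + 90) mod 7 = 1

Tuesday


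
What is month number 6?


Month 6 of 12

June


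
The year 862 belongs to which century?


Century = (year - 1) // 100 + 1
= (862 - 1) // 100 + 1
= 861 // 100 + 1
= 8 + 1

9th century


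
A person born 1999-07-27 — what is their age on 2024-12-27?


Birth: 1999-07-27
Reference: 2024-12-27
Year difference: 2024 - 1999 = 25

25 years old


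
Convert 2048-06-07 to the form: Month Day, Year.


ISO 2048-06-07 parses as year=2048, month=06, day=07
Month 6 -> June

June 7, 2048


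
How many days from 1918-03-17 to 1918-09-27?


From 1918-03-17 to 1918-09-27
1918-03-17: days before March = 31 + 28 = 59 (1918 is not a leap year); day of year = 59 + 17 = 76
1918-09-27: days before September = 31 + 28 + 31 + 30 + 31 + 30 + 31 + 31 = 243 (1918 is not a leap year); day of year = 243 + 27 = 270
Same year: 270 - 76 = 194

194 days


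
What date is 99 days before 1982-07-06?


Start: 1982-07-06, subtract 99 days
Back 6 days from July 6 reaches June 30, 1982 -> 93 left
June 1982 has 30 days -> back to May 31, 1982 -> 63 left
May 1982 has 31 days -> back to April 30, 1982 -> 32 left
April 1982 has 30 days -> back to March 31, 1982 -> 2 left
March 1982: 31 - 2 = 29 -> lands on March 29

Result: 1982-03-29


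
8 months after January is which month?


January is month 1
1 + 8 = 9

September


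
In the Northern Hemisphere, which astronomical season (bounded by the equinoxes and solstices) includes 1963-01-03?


Date: January 3
Astronomical Winter (approx.; exact equinox/solstice day varies by year): December 21 to March 19
January 3 falls within the Winter window

Winter


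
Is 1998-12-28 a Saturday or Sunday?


Anchor: Jan 1, 1998. With p = 1998 - 1 = 1997: (p + p//4 - p//100 + p//400) mod 7 = (1997 + 499 - 19 + 4) mod 7 = 2481 mod 7 = 3 -> Thursday (Mon=0 ... Sun=6)
Day of year: 362; offset = 361
Weekday index = (3 + 361) mod 7 = 0 -> Monday
Weekend days: Saturday, Sunday

No


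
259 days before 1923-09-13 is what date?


Start: 1923-09-13, subtract 259 days
Back 13 days from September 13 reaches August 31, 1923 -> 246 left
August 1923 has 31 days -> back to July 31, 1923 -> 215 left
July 1923 has 31 days -> back to June 30, 1923 -> 184 left
June 1923 has 30 days -> back to May 31, 1923 -> 154 left
May 1923 has 31 days -> back to April 30, 1923 -> 123 left
April 1923 has 30 days -> back to March 31, 1923 -> 93 left
March 1923 has 31 days -> back to February 28, 1923 -> 62 left
February 1923 has 28 days -> back to January 31, 1923 -> 34 left
January 1923 has 31 days -> back to December 31, 1922 -> 3 left
December 1922: 31 - 3 = 28 -> lands on December 28

Result: 1922-12-28


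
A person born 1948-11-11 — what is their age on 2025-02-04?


Birth: 1948-11-11
Reference: 2025-02-04
Year difference: 2025 - 1948 = 77
Birthday not yet reached in 2025, subtract 1

76 years old


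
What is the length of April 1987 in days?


April 1987

30 days


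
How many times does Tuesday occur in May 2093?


May 2093 has 31 days
Anchor: Jan 1, 2093. With p = 2093 - 1 = 2092: (p + p//4 - p//100 + p//400) mod 7 = (2092 + 523 - 20 + 5) mod 7 = 2600 mod 7 = 3 -> Thursday (Mon=0 ... Sun=6)
Days before May (Jan-Apr): 120; May 1 index = (3 + 120) mod 7 = 4 -> Friday
First Tuesday is May 5
Tuesdays: 5, 12, 19, 26

4 Tuesdays


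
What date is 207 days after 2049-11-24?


Start: 2049-11-24, add 207 days
November 2049 has 30 days: 30 - 24 = 6 days to November 30 -> 201 left
December 2049 has 31 days -> 170 left
January 2050 has 31 days -> 139 left
February 2050 has 28 days -> 111 left
March 2050 has 31 days -> 80 left
April 2050 has 30 days -> 50 left
May 2050 has 31 days -> 19 left
June 2050: 19 <= 30 -> lands on June 19

Result: 2050-06-19


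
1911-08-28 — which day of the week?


Date: August 28, 1911
Anchor: Jan 1, 1911. With p = 1911 - 1 = 1910: (p + p//4 - p//100 + p//400) mod 7 = (1910 + 477 - 19 + 4) mod 7 = 2372 mod 7 = 6 -> Sunday (Mon=0 ... Sun=6)
Days before August (Jan-Jul): 212; offset = 212 + 28 - 1 = 239
Weekday index = (6 + 239) mod 7 = 0

Day of the week: Monday


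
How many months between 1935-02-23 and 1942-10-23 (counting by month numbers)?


From February 1935 to October 1942
7 years * 12 = 84 months, plus 8 months = 92

92 months


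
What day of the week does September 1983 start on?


Target: September 1, 1983
Anchor: Jan 1, 1983. With p = 1983 - 1 = 1982: (p + p//4 - p//100 + p//400) mod 7 = (1982 + 495 - 19 + 4) mod 7 = 2462 mod 7 = 5 -> Saturday (Mon=0 ... Sun=6)
Days before September (Jan-Aug): 243 days
Weekday index = (5 + 243) mod 7 = 3

Thursday


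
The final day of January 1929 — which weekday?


January 1929 has 31 days
Anchor: Jan 1, 1929. With p = 1929 - 1 = 1928: (p + p//4 - p//100 + p//400) mod 7 = (1928 + 482 - 19 + 4) mod 7 = 2395 mod 7 = 1 -> Tuesday (Mon=0 ... Sun=6)
January 1 is the anchor itself -> Tuesday
Last day offset: 31 - 1 = 30 days
Weekday index = (1 + 30) mod 7 = 3

Thursday, January 31


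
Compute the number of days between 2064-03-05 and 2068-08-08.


From 2064-03-05 to 2068-08-08
2064-03-05: days before March = 31 + 29 = 60 (2064 is a leap year); day of year = 60 + 5 = 65
2068-08-08: days before August = 31 + 29 + 31 + 30 + 31 + 30 + 31 = 213 (2068 is a leap year); day of year = 213 + 8 = 221
Rest of 2064: 366 - 65 = 301
Full years 2065 (365), 2066 (365), 2067 (365): 1095
Total = 301 + 1095 + 221 = 1617

1617 days


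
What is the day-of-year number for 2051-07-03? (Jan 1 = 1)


Date: July 3, 2051
Days in months 1 through 6: 181
Plus 3 days in July

Day of year: 184


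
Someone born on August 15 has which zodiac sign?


Date: August 15
Conventional tropical zodiac dates: Leo from July 23 onward; Virgo starts August 23
August 15 falls within the Leo range

Leo


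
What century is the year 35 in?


Century = (year - 1) // 100 + 1
= (35 - 1) // 100 + 1
= 34 // 100 + 1
= 0 + 1

1st century


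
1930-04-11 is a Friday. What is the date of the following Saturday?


Current: Friday
Target: Saturday
Days ahead: 1

Next Saturday: 1930-04-12


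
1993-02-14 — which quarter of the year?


Month: February (month 2)
Q1: Jan-Mar, Q2: Apr-Jun, Q3: Jul-Sep, Q4: Oct-Dec

Q1


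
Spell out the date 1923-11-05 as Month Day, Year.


ISO 1923-11-05 parses as year=1923, month=11, day=05
Month 11 -> November

November 5, 1923


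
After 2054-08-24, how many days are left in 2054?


Day of year: 236 of 365
Remaining = 365 - 236

129 days


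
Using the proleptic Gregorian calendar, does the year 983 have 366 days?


Gregorian leap year rule: divisible by 4, but not by 100, unless also by 400.
983 is not divisible by 4 -> not a leap year

No


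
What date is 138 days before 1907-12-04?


Start: 1907-12-04, subtract 138 days
Back 4 days from December 4 reaches November 30, 1907 -> 134 left
November 1907 has 30 days -> back to October 31, 1907 -> 104 left
October 1907 has 31 days -> back to September 30, 1907 -> 73 left
September 1907 has 30 days -> back to August 31, 1907 -> 43 left
August 1907 has 31 days -> back to July 31, 1907 -> 12 left
July 1907: 31 - 12 = 19 -> lands on July 19

Result: 1907-07-19


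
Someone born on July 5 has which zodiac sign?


Date: July 5
Conventional tropical zodiac dates: Cancer from June 21 onward; Leo starts July 23
July 5 falls within the Cancer range

Cancer


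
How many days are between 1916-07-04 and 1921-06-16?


From 1916-07-04 to 1921-06-16
1916-07-04: days before July = 31 + 29 + 31 + 30 + 31 + 30 = 182 (1916 is a leap year); day of year = 182 + 4 = 186
1921-06-16: days before June = 31 + 28 + 31 + 30 + 31 = 151 (1921 is not a leap year); day of year = 151 + 16 = 167
Rest of 1916: 366 - 186 = 180
Full years 1917 (365), 1918 (365), 1919 (365), 1920 (366): 1461
Total = 180 + 1461 + 167 = 1808

1808 days


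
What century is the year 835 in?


Century = (year - 1) // 100 + 1
= (835 - 1) // 100 + 1
= 834 // 100 + 1
= 8 + 1

9th century


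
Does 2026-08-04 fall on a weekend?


Anchor: Jan 1, 2026. With p = 2026 - 1 = 2025: (p + p//4 - p//100 + p//400) mod 7 = (2025 + 506 - 20 + 5) mod 7 = 2516 mod 7 = 3 -> Thursday (Mon=0 ... Sun=6)
Day of year: 216; offset = 215
Weekday index = (3 + 215) mod 7 = 1 -> Tuesday
Weekend days: Saturday, Sunday

No


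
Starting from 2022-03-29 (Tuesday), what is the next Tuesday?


Current: Tuesday
Target: Tuesday
Days ahead: 7

Next Tuesday: 2022-04-05


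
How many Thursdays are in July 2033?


July 2033 has 31 days
Anchor: Jan 1, 2033. With p = 2033 - 1 = 2032: (p + p//4 - p//100 + p//400) mod 7 = (2032 + 508 - 20 + 5) mod 7 = 2525 mod 7 = 5 -> Saturday (Mon=0 ... Sun=6)
Days before July (Jan-Jun): 181; July 1 index = (5 + 181) mod 7 = 4 -> Friday
First Thursday is July 7
Thursdays: 7, 14, 21, 28

4 Thursdays


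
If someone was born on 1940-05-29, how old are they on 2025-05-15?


Birth: 1940-05-29
Reference: 2025-05-15
Year difference: 2025 - 1940 = 85
Birthday not yet reached in 2025, subtract 1

84 years old


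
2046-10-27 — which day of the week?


Date: October 27, 2046
Anchor: Jan 1, 2046. With p = 2046 - 1 = 2045: (p + p//4 - p//100 + p//400) mod 7 = (2045 + 511 - 20 + 5) mod 7 = 2541 mod 7 = 0 -> Monday (Mon=0 ... Sun=6)
Days before October (Jan-Sep): 273; offset = 273 + 27 - 1 = 299
Weekday index = (0 + 299) mod 7 = 5

Day of the week: Saturday


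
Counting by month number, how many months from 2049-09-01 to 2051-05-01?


From September 2049 to May 2051
2 years * 12 = 24 months, minus 4 months = 20

20 months


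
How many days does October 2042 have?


October 2042

31 days


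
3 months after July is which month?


July is month 7
7 + 3 = 10

October


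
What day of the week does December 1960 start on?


Target: December 1, 1960
Anchor: Jan 1, 1960. With p = 1960 - 1 = 1959: (p + p//4 - p//100 + p//400) mod 7 = (1959 + 489 - 19 + 4) mod 7 = 2433 mod 7 = 4 -> Friday (Mon=0 ... Sun=6)
Days before December (Jan-Nov): 335 days
Weekday index = (4 + 335) mod 7 = 3

Thursday


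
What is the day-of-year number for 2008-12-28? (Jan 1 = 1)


Date: December 28, 2008
Days in months 1 through 11: 335
Plus 28 days in December

Day of year: 363


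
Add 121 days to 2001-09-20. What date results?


Start: 2001-09-20, add 121 days
September 2001 has 30 days: 30 - 20 = 10 days to September 30 -> 111 left
October 2001 has 31 days -> 80 left
November 2001 has 30 days -> 50 left
December 2001 has 31 days -> 19 left
January 2002: 19 <= 31 -> lands on January 19

Result: 2002-01-19


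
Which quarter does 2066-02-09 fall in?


Month: February (month 2)
Q1: Jan-Mar, Q2: Apr-Jun, Q3: Jul-Sep, Q4: Oct-Dec

Q1


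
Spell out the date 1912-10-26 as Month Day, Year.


ISO 1912-10-26 parses as year=1912, month=10, day=26
Month 10 -> October

October 26, 1912


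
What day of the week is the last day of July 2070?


July 2070 has 31 days
Anchor: Jan 1, 2070. With p = 2070 - 1 = 2069: (p + p//4 - p//100 + p//400) mod 7 = (2069 + 517 - 20 + 5) mod 7 = 2571 mod 7 = 2 -> Wednesday (Mon=0 ... Sun=6)
Days before July (Jan-Jun): 181; July 1 index = (2 + 181) mod 7 = 1 -> Tuesday
Last day offset: 31 - 1 = 30 days
Weekday index = (1 + 30) mod 7 = 3

Thursday, July 31


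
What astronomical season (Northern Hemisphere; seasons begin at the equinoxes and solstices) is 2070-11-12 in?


Date: November 12
Astronomical Autumn (approx.; exact equinox/solstice day varies by year): September 22 to December 20
November 12 falls within the Autumn window

Autumn


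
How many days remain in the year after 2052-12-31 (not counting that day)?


Day of year: 366 of 366
Remaining = 366 - 366

0 days


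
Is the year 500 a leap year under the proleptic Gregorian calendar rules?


Gregorian leap year rule: divisible by 4, but not by 100, unless also by 400.
500 is divisible by 100 but not 400 -> not a leap year

No


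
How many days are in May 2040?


May 2040

31 days


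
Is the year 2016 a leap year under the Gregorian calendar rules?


Gregorian leap year rule: divisible by 4, but not by 100, unless also by 400.
2016 is divisible by 4 but not 100 -> leap year

Yes


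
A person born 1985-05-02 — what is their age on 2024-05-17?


Birth: 1985-05-02
Reference: 2024-05-17
Year difference: 2024 - 1985 = 39

39 years old


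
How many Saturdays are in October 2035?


October 2035 has 31 days
Anchor: Jan 1, 2035. With p = 2035 - 1 = 2034: (p + p//4 - p//100 + p//400) mod 7 = (2034 + 508 - 20 + 5) mod 7 = 2527 mod 7 = 0 -> Monday (Mon=0 ... Sun=6)
Days before October (Jan-Sep): 273; October 1 index = (0 + 273) mod 7 = 0 -> Monday
First Saturday is October 6
Saturdays: 6, 13, 20, 27

4 Saturdays


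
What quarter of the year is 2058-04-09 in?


Month: April (month 4)
Q1: Jan-Mar, Q2: Apr-Jun, Q3: Jul-Sep, Q4: Oct-Dec

Q2


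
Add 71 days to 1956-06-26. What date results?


Start: 1956-06-26, add 71 days
June 1956 has 30 days: 30 - 26 = 4 days to June 30 -> 67 left
July 1956 has 31 days -> 36 left
August 1956 has 31 days -> 5 left
September 1956: 5 <= 30 -> lands on September 5

Result: 1956-09-05


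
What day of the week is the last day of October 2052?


October 2052 has 31 days
Anchor: Jan 1, 2052. With p = 2052 - 1 = 2051: (p + p//4 - p//100 + p//400) mod 7 = (2051 + 512 - 20 + 5) mod 7 = 2548 mod 7 = 0 -> Monday (Mon=0 ... Sun=6)
Days before October (Jan-Sep): 274; October 1 index = (0 + 274) mod 7 = 1 -> Tuesday
Last day offset: 31 - 1 = 30 days
Weekday index = (1 + 30) mod 7 = 3

Thursday, October 31


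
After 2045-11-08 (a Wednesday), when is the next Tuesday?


Current: Wednesday
Target: Tuesday
Days ahead: 6

Next Tuesday: 2045-11-14


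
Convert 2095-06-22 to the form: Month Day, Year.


ISO 2095-06-22 parses as year=2095, month=06, day=22
Month 6 -> June

June 22, 2095


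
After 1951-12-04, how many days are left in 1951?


Day of year: 338 of 365
Remaining = 365 - 338

27 days


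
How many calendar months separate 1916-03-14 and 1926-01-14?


From March 1916 to January 1926
10 years * 12 = 120 months, minus 2 months = 118

118 months


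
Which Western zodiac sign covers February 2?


Date: February 2
Conventional tropical zodiac dates: Aquarius from January 20 onward; Pisces starts February 19
February 2 falls within the Aquarius range

Aquarius


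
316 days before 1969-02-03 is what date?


Start: 1969-02-03, subtract 316 days
Back 3 days from February 3 reaches January 31, 1969 -> 313 left
January 1969 has 31 days -> back to December 31, 1968 -> 282 left
December 1968 has 31 days -> back to November 30, 1968 -> 251 left
November 1968 has 30 days -> back to October 31, 1968 -> 221 left
October 1968 has 31 days -> back to September 30, 1968 -> 190 left
September 1968 has 30 days -> back to August 31, 1968 -> 160 left
August 1968 has 31 days -> back to July 31, 1968 -> 129 left
July 1968 has 31 days -> back to June 30, 1968 -> 98 left
June 1968 has 30 days -> back to May 31, 1968 -> 68 left
May 1968 has 31 days -> back to April 30, 1968 -> 37 left
April 1968 has 30 days -> back to March 31, 1968 -> 7 left
March 1968: 31 - 7 = 24 -> lands on March 24

Result: 1968-03-24


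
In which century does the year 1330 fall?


Century = (year - 1) // 100 + 1
= (1330 - 1) // 100 + 1
= 1329 // 100 + 1
= 13 + 1

14th century


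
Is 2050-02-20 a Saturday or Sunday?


Anchor: Jan 1, 2050. With p = 2050 - 1 = 2049: (p + p//4 - p//100 + p//400) mod 7 = (2049 + 512 - 20 + 5) mod 7 = 2546 mod 7 = 5 -> Saturday (Mon=0 ... Sun=6)
Day of year: 51; offset = 50
Weekday index = (5 + 50) mod 7 = 6 -> Sunday
Weekend days: Saturday, Sunday

Yes


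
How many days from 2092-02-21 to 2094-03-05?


From 2092-02-21 to 2094-03-05
2092-02-21: days before February = 31; day of year = 31 + 21 = 52
2094-03-05: days before March = 31 + 28 = 59 (2094 is not a leap year); day of year = 59 + 5 = 64
Rest of 2092: 366 - 52 = 314
Full years 2093 (365): 365
Total = 314 + 365 + 64 = 743

743 days


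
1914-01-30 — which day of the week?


Date: January 30, 1914
Anchor: Jan 1, 1914. With p = 1914 - 1 = 1913: (p + p//4 - p//100 + p//400) mod 7 = (1913 + 478 - 19 + 4) mod 7 = 2376 mod 7 = 3 -> Thursday (Mon=0 ... Sun=6)
Days into year = 30 - 1 = 29
Weekday index = (3 + 29) mod 7 = 4

Day of the week: Friday


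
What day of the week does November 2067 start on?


Target: November 1, 2067
Anchor: Jan 1, 2067. With p = 2067 - 1 = 2066: (p + p//4 - p//100 + p//400) mod 7 = (2066 + 516 - 20 + 5) mod 7 = 2567 mod 7 = 5 -> Saturday (Mon=0 ... Sun=6)
Days before November (Jan-Oct): 304 days
Weekday index = (5 + 304) mod 7 = 1

Tuesday


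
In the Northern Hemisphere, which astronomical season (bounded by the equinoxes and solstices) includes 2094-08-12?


Date: August 12
Astronomical Summer (approx.; exact equinox/solstice day varies by year): June 21 to September 21
August 12 falls within the Summer window

Summer


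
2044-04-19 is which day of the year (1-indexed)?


Date: April 19, 2044
Days in months 1 through 3: 91
Plus 19 days in April

Day of year: 110


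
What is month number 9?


Month 9 of 12

September


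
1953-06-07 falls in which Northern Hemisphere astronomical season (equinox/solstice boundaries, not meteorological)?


Date: June 7
Astronomical Spring (approx.; exact equinox/solstice day varies by year): March 20 to June 20
June 7 falls within the Spring window

Spring


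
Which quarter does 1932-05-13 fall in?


Month: May (month 5)
Q1: Jan-Mar, Q2: Apr-Jun, Q3: Jul-Sep, Q4: Oct-Dec

Q2


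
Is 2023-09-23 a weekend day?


Anchor: Jan 1, 2023. With p = 2023 - 1 = 2022: (p + p//4 - p//100 + p//400) mod 7 = (2022 + 505 - 20 + 5) mod 7 = 2512 mod 7 = 6 -> Sunday (Mon=0 ... Sun=6)
Day of year: 266; offset = 265
Weekday index = (6 + 265) mod 7 = 5 -> Saturday
Weekend days: Saturday, Sunday

Yes


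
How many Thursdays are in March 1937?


March 1937 has 31 days
Anchor: Jan 1, 1937. With p = 1937 - 1 = 1936: (p + p//4 - p//100 + p//400) mod 7 = (1936 + 484 - 19 + 4) mod 7 = 2405 mod 7 = 4 -> Friday (Mon=0 ... Sun=6)
Days before March (Jan-Feb): 59; March 1 index = (4 + 59) mod 7 = 0 -> Monday
First Thursday is March 4
Thursdays: 4, 11, 18, 25

4 Thursdays


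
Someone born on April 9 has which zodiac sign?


Date: April 9
Conventional tropical zodiac dates: Aries from March 21 onward; Taurus starts April 20
April 9 falls within the Aries range

Aries


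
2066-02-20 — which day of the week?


Date: February 20, 2066
Anchor: Jan 1, 2066. With p = 2066 - 1 = 2065: (p + p//4 - p//100 + p//400) mod 7 = (2065 + 516 - 20 + 5) mod 7 = 2566 mod 7 = 4 -> Friday (Mon=0 ... Sun=6)
Days before February (Jan): 31; offset = 31 + 20 - 1 = 50
Weekday index = (4 + 50) mod 7 = 5

Day of the week: Saturday


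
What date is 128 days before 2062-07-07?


Start: 2062-07-07, subtract 128 days
Back 7 days from July 7 reaches June 30, 2062 -> 121 left
June 2062 has 30 days -> back to May 31, 2062 -> 91 left
May 2062 has 31 days -> back to April 30, 2062 -> 60 left
April 2062 has 30 days -> back to March 31, 2062 -> 30 left
March 2062: 31 - 30 = 1 -> lands on March 1

Result: 2062-03-01


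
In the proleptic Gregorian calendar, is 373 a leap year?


Gregorian leap year rule: divisible by 4, but not by 100, unless also by 400.
373 is not divisible by 4 -> not a leap year

No


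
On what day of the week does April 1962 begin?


Target: April 1, 1962
Anchor: Jan 1, 1962. With p = 1962 - 1 = 1961: (p + p//4 - p//100 + p//400) mod 7 = (1961 + 490 - 19 + 4) mod 7 = 2436 mod 7 = 0 -> Monday (Mon=0 ... Sun=6)
Days before April (Jan-Mar): 90 days
Weekday index = (0 + 90) mod 7 = 6

Sunday


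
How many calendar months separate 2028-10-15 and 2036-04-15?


From October 2028 to April 2036
8 years * 12 = 96 months, minus 6 months = 90

90 months


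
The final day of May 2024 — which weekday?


May 2024 has 31 days
Anchor: Jan 1, 2024. With p = 2024 - 1 = 2023: (p + p//4 - p//100 + p//400) mod 7 = (2023 + 505 - 20 + 5) mod 7 = 2513 mod 7 = 0 -> Monday (Mon=0 ... Sun=6)
Days before May (Jan-Apr): 121; May 1 index = (0 + 121) mod 7 = 2 -> Wednesday
Last day offset: 31 - 1 = 30 days
Weekday index = (2 + 30) mod 7 = 4

Friday, May 31


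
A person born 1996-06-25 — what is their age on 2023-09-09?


Birth: 1996-06-25
Reference: 2023-09-09
Year difference: 2023 - 1996 = 27

27 years old


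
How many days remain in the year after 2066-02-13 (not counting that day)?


Day of year: 44 of 365
Remaining = 365 - 44

321 days


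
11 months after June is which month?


June is month 6
6 + 11 = 17; wrap: 17 - 12 = 5

May


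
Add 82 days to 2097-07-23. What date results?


Start: 2097-07-23, add 82 days
July 2097 has 31 days: 31 - 23 = 8 days to July 31 -> 74 left
August 2097 has 31 days -> 43 left
September 2097 has 30 days -> 13 left
October 2097: 13 <= 31 -> lands on October 13

Result: 2097-10-13


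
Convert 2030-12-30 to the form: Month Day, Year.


ISO 2030-12-30 parses as year=2030, month=12, day=30
Month 12 -> December

December 30, 2030


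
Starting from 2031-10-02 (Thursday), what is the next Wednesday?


Current: Thursday
Target: Wednesday
Days ahead: 6

Next Wednesday: 2031-10-08


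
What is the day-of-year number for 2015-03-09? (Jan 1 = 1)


Date: March 9, 2015
Days in months 1 through 2: 59
Plus 9 days in March

Day of year: 68


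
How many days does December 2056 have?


December 2056

31 days


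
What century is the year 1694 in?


Century = (year - 1) // 100 + 1
= (1694 - 1) // 100 + 1
= 1693 // 100 + 1
= 16 + 1

17th century


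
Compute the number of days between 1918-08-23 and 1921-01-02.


From 1918-08-23 to 1921-01-02
1918-08-23: days before August = 31 + 28 + 31 + 30 + 31 + 30 + 31 = 212 (1918 is not a leap year); day of year = 212 + 23 = 235
1921-01-02: day of year = 2
Rest of 1918: 365 - 235 = 130
Full years 1919 (365), 1920 (366): 731
Total = 130 + 731 + 2 = 863

863 days


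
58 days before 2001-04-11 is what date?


Start: 2001-04-11, subtract 58 days
Back 11 days from April 11 reaches March 31, 2001 -> 47 left
March 2001 has 31 days -> back to February 28, 2001 -> 16 left
February 2001: 28 - 16 = 12 -> lands on February 12

Result: 2001-02-12


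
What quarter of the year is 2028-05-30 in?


Month: May (month 5)
Q1: Jan-Mar, Q2: Apr-Jun, Q3: Jul-Sep, Q4: Oct-Dec

Q2


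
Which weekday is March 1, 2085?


Target: March 1, 2085
Anchor: Jan 1, 2085. With p = 2085 - 1 = 2084: (p + p//4 - p//100 + p//400) mod 7 = (2084 + 521 - 20 + 5) mod 7 = 2590 mod 7 = 0 -> Monday (Mon=0 ... Sun=6)
Days before March (Jan-Feb): 59 days
Weekday index = (0 + 59) mod 7 = 3

Thursday


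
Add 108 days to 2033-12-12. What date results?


Start: 2033-12-12, add 108 days
December 2033 has 31 days: 31 - 12 = 19 days to December 31 -> 89 left
January 2034 has 31 days -> 58 left
February 2034 has 28 days -> 30 left
March 2034: 30 <= 31 -> lands on March 30

Result: 2034-03-30


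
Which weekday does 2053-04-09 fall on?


Date: April 9, 2053
Anchor: Jan 1, 2053. With p = 2053 - 1 = 2052: (p + p//4 - p//100 + p//400) mod 7 = (2052 + 513 - 20 + 5) mod 7 = 2550 mod 7 = 2 -> Wednesday (Mon=0 ... Sun=6)
Days before April (Jan-Mar): 90; offset = 90 + 9 - 1 = 98
Weekday index = (2 + 98) mod 7 = 2

Day of the week: Wednesday


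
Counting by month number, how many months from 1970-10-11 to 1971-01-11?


From October 1970 to January 1971
1 year * 12 = 12 months, minus 9 months = 3

3 months


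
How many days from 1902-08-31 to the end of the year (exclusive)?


Day of year: 243 of 365
Remaining = 365 - 243

122 days


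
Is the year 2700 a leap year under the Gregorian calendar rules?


Gregorian leap year rule: divisible by 4, but not by 100, unless also by 400.
2700 is divisible by 100 but not 400 -> not a leap year

No


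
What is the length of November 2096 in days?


November 2096

30 days


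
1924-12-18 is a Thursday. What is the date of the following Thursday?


Current: Thursday
Target: Thursday
Days ahead: 7

Next Thursday: 1924-12-25


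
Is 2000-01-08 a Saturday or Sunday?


Anchor: Jan 1, 2000. With p = 2000 - 1 = 1999: (p + p//4 - p//100 + p//400) mod 7 = (1999 + 499 - 19 + 4) mod 7 = 2483 mod 7 = 5 -> Saturday (Mon=0 ... Sun=6)
Day of year: 8; offset = 7
Weekday index = (5 + 7) mod 7 = 5 -> Saturday
Weekend days: Saturday, Sunday

Yes


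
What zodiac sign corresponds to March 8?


Date: March 8
Conventional tropical zodiac dates: Pisces from February 19 onward; Aries starts March 21
March 8 falls within the Pisces range

Pisces
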